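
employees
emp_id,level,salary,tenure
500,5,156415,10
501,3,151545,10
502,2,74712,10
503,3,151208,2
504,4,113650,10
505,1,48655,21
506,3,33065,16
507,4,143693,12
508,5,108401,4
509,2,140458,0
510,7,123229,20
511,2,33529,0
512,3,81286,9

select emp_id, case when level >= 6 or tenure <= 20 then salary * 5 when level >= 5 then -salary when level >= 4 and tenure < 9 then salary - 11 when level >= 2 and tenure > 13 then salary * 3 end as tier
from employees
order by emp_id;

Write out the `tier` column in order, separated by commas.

782075, 757725, 373560, 756040, 568250, NULL, 165325, 718465, 542005, 702290, 616145, 167645, 406430

emp_id=500: level >= 6 or tenure <= 20 → 782075
emp_id=501: level >= 6 or tenure <= 20 → 757725
emp_id=502: level >= 6 or tenure <= 20 → 373560
emp_id=503: level >= 6 or tenure <= 20 → 756040
emp_id=504: level >= 6 or tenure <= 20 → 568250
emp_id=505: (no match → NULL) → NULL
emp_id=506: level >= 6 or tenure <= 20 → 165325
emp_id=507: level >= 6 or tenure <= 20 → 718465
emp_id=508: level >= 6 or tenure <= 20 → 542005
emp_id=509: level >= 6 or tenure <= 20 → 702290
emp_id=510: level >= 6 or tenure <= 20 → 616145
emp_id=511: level >= 6 or tenure <= 20 → 167645
emp_id=512: level >= 6 or tenure <= 20 → 406430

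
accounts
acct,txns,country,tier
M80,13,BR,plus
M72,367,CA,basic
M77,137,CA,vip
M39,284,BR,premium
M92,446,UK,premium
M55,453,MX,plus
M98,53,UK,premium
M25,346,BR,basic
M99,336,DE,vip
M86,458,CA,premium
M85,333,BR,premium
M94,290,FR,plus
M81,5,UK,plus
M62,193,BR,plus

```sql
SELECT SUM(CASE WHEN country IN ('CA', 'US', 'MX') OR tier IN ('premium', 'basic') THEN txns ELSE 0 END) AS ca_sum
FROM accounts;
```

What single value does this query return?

acct=M80: ✗
acct=M72: ✓ → 367
acct=M77: ✓ → 137
acct=M39: ✓ → 284
acct=M92: ✓ → 446
acct=M55: ✓ → 453
acct=M98: ✓ → 53
acct=M25: ✓ → 346
acct=M99: ✗
acct=M86: ✓ → 458
acct=M85: ✓ → 333
acct=M94: ✗
acct=M81: ✗
acct=M62: ✗
ca_sum = 367 + 137 + 284 + 446 + 453 + 53 + 346 + 458 + 333 = 2877

2877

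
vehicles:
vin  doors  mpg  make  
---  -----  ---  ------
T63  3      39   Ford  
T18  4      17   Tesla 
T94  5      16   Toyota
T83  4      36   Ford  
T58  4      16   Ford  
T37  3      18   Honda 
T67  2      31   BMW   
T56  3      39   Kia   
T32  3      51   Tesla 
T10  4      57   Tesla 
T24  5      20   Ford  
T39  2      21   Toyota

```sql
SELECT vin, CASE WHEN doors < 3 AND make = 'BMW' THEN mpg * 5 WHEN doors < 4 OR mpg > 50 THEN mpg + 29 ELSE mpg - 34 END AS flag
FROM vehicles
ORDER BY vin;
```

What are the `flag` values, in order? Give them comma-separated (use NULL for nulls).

vin=T10: doors < 4 OR mpg > 50 → 86
vin=T18: ELSE → -17
vin=T24: ELSE → -14
vin=T32: doors < 4 OR mpg > 50 → 80
vin=T37: doors < 4 OR mpg > 50 → 47
vin=T39: doors < 4 OR mpg > 50 → 50
vin=T56: doors < 4 OR mpg > 50 → 68
vin=T58: ELSE → -18
vin=T63: doors < 4 OR mpg > 50 → 68
vin=T67: doors < 3 AND make = 'BMW' → 155
vin=T83: ELSE → 2
vin=T94: ELSE → -18

86, -17, -14, 80, 47, 50, 68, -18, 68, 155, 2, -18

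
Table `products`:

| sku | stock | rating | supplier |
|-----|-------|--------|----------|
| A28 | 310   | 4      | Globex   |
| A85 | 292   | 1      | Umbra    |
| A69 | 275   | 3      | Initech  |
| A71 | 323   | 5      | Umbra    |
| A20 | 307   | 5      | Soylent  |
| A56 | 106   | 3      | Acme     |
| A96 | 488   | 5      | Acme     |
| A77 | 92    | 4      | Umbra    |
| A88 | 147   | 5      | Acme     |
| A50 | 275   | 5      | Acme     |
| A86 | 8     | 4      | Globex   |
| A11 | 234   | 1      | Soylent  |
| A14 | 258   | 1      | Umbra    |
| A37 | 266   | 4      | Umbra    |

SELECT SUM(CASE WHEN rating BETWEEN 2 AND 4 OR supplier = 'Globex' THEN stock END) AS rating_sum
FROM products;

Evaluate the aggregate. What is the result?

1057

sku=A28: ✓ → 310
sku=A85: ✗
sku=A69: ✓ → 275
sku=A71: ✗
sku=A20: ✗
sku=A56: ✓ → 106
sku=A96: ✗
sku=A77: ✓ → 92
sku=A88: ✗
sku=A50: ✗
sku=A86: ✓ → 8
sku=A11: ✗
sku=A14: ✗
sku=A37: ✓ → 266
rating_sum = 310 + 275 + 106 + 92 + 8 + 266 = 1057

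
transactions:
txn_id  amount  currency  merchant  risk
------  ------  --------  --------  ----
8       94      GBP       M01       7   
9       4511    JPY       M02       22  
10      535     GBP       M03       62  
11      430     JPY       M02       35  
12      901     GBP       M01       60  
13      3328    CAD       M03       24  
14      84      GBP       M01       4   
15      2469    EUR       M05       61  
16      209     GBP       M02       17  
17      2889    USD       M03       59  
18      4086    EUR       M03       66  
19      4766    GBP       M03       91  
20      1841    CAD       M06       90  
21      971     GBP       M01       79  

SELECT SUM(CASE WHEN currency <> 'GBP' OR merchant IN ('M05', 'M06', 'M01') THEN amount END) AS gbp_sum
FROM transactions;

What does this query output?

txn_id=8: ✓ → 94
txn_id=9: ✓ → 4511
txn_id=10: ✗
txn_id=11: ✓ → 430
txn_id=12: ✓ → 901
txn_id=13: ✓ → 3328
txn_id=14: ✓ → 84
txn_id=15: ✓ → 2469
txn_id=16: ✗
txn_id=17: ✓ → 2889
txn_id=18: ✓ → 4086
txn_id=19: ✗
txn_id=20: ✓ → 1841
txn_id=21: ✓ → 971
gbp_sum = 94 + 4511 + 430 + 901 + 3328 + 84 + 2469 + 2889 + 4086 + 1841 + 971 = 21604

21604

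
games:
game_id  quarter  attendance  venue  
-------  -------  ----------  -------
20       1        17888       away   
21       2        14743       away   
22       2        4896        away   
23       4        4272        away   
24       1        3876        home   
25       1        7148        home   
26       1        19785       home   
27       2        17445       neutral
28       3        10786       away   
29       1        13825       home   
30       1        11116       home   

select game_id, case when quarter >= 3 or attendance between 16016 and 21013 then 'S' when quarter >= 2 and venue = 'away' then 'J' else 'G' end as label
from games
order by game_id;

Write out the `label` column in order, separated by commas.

game_id=20: quarter >= 3 or attendance between 16016 and 21013 → S
game_id=21: quarter >= 2 and venue = 'away' → J
game_id=22: quarter >= 2 and venue = 'away' → J
game_id=23: quarter >= 3 or attendance between 16016 and 21013 → S
game_id=24: ELSE → G
game_id=25: ELSE → G
game_id=26: quarter >= 3 or attendance between 16016 and 21013 → S
game_id=27: quarter >= 3 or attendance between 16016 and 21013 → S
game_id=28: quarter >= 3 or attendance between 16016 and 21013 → S
game_id=29: ELSE → G
game_id=30: ELSE → G

S, J, J, S, G, G, S, S, S, G, G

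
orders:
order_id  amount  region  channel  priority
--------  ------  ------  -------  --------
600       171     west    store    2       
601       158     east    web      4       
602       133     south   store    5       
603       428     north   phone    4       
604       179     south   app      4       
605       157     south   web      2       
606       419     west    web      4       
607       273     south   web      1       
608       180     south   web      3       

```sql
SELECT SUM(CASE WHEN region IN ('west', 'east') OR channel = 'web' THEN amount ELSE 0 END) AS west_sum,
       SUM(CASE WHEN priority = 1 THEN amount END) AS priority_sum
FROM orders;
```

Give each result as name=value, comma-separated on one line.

west_sum=1358, priority_sum=273

[west_sum: region IN ('west', 'east') OR channel = 'web']
order_id=600: ✓ → 171
order_id=601: ✓ → 158
order_id=602: ✗
order_id=603: ✗
order_id=604: ✗
order_id=605: ✓ → 157
order_id=606: ✓ → 419
order_id=607: ✓ → 273
order_id=608: ✓ → 180
west_sum = 171 + 158 + 157 + 419 + 273 + 180 = 1358
—
[priority_sum: priority = 1]
order_id=600: ✗
order_id=601: ✗
order_id=602: ✗
order_id=603: ✗
order_id=604: ✗
order_id=605: ✗
order_id=606: ✗
order_id=607: ✓ → 273
order_id=608: ✗
priority_sum = 273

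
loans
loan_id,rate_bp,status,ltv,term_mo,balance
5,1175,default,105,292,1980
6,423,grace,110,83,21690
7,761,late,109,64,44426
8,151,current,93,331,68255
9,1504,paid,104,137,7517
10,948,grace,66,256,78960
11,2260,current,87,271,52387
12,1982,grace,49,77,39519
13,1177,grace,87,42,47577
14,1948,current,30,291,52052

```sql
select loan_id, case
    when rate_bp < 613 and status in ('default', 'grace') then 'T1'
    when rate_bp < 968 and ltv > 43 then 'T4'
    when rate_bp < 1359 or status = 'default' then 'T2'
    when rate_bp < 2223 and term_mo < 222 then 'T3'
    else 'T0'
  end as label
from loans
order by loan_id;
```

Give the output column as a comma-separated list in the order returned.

T2, T1, T4, T4, T3, T4, T0, T3, T2, T0

loan_id=5: rate_bp < 1359 or status = 'default' → T2
loan_id=6: rate_bp < 613 and status in ('default', 'grace') → T1
loan_id=7: rate_bp < 968 and ltv > 43 → T4
loan_id=8: rate_bp < 968 and ltv > 43 → T4
loan_id=9: rate_bp < 2223 and term_mo < 222 → T3
loan_id=10: rate_bp < 968 and ltv > 43 → T4
loan_id=11: ELSE → T0
loan_id=12: rate_bp < 2223 and term_mo < 222 → T3
loan_id=13: rate_bp < 1359 or status = 'default' → T2
loan_id=14: ELSE → T0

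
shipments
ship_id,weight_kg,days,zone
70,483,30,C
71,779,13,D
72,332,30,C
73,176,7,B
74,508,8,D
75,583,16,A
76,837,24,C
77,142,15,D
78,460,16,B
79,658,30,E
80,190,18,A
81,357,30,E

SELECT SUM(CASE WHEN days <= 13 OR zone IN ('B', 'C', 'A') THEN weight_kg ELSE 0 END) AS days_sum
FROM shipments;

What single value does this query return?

4348

ship_id=70: ✓ → 483
ship_id=71: ✓ → 779
ship_id=72: ✓ → 332
ship_id=73: ✓ → 176
ship_id=74: ✓ → 508
ship_id=75: ✓ → 583
ship_id=76: ✓ → 837
ship_id=77: ✗
ship_id=78: ✓ → 460
ship_id=79: ✗
ship_id=80: ✓ → 190
ship_id=81: ✗
days_sum = 483 + 779 + 332 + 176 + 508 + 583 + 837 + 460 + 190 = 4348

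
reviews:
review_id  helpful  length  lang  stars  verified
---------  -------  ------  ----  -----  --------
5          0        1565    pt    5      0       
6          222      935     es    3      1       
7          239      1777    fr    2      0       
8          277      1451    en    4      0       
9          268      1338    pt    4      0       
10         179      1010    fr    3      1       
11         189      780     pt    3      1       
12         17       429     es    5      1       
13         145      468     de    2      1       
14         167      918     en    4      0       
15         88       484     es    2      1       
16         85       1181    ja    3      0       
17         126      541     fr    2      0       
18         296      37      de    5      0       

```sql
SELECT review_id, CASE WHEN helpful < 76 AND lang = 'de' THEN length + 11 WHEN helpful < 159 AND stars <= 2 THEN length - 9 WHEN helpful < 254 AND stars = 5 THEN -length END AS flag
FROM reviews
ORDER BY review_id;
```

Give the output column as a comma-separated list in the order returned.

review_id=5: helpful < 254 AND stars = 5 → -1565
review_id=6: (no match → NULL) → NULL
review_id=7: (no match → NULL) → NULL
review_id=8: (no match → NULL) → NULL
review_id=9: (no match → NULL) → NULL
review_id=10: (no match → NULL) → NULL
review_id=11: (no match → NULL) → NULL
review_id=12: helpful < 254 AND stars = 5 → -429
review_id=13: helpful < 159 AND stars <= 2 → 459
review_id=14: (no match → NULL) → NULL
review_id=15: helpful < 159 AND stars <= 2 → 475
review_id=16: (no match → NULL) → NULL
review_id=17: helpful < 159 AND stars <= 2 → 532
review_id=18: (no match → NULL) → NULL

-1565, NULL, NULL, NULL, NULL, NULL, NULL, -429, 459, NULL, 475, NULL, 532, NULL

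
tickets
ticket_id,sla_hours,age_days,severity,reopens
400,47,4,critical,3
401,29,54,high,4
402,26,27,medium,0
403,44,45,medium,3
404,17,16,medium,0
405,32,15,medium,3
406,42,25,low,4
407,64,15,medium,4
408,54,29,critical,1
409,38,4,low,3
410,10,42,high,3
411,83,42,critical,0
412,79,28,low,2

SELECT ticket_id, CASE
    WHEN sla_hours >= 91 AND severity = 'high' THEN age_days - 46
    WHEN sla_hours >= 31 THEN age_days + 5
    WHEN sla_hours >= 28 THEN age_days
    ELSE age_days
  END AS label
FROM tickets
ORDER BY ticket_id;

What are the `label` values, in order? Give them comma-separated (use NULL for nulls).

9, 54, 27, 50, 16, 20, 30, 20, 34, 9, 42, 47, 33

ticket_id=400: sla_hours >= 31 → 9
ticket_id=401: sla_hours >= 28 → 54
ticket_id=402: ELSE → 27
ticket_id=403: sla_hours >= 31 → 50
ticket_id=404: ELSE → 16
ticket_id=405: sla_hours >= 31 → 20
ticket_id=406: sla_hours >= 31 → 30
ticket_id=407: sla_hours >= 31 → 20
ticket_id=408: sla_hours >= 31 → 34
ticket_id=409: sla_hours >= 31 → 9
ticket_id=410: ELSE → 42
ticket_id=411: sla_hours >= 31 → 47
ticket_id=412: sla_hours >= 31 → 33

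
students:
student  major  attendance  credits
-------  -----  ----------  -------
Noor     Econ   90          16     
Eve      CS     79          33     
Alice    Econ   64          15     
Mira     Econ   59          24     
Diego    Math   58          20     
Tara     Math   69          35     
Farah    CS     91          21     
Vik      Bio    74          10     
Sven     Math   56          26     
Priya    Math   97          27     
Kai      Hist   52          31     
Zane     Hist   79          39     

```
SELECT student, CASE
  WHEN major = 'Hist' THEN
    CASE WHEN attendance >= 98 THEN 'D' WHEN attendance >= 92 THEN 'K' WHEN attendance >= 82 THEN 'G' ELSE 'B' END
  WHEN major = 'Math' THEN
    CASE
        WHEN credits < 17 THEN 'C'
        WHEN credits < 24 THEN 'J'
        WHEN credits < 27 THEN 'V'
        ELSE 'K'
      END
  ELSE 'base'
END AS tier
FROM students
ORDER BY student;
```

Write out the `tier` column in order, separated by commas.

student=Alice: major='Econ' → outer ELSE → base
student=Diego: major='Math' → inner[credits < 24] → J
student=Eve: major='CS' → outer ELSE → base
student=Farah: major='CS' → outer ELSE → base
student=Kai: major='Hist' → inner[ELSE] → B
student=Mira: major='Econ' → outer ELSE → base
student=Noor: major='Econ' → outer ELSE → base
student=Priya: major='Math' → inner[ELSE] → K
student=Sven: major='Math' → inner[credits < 27] → V
student=Tara: major='Math' → inner[ELSE] → K
student=Vik: major='Bio' → outer ELSE → base
student=Zane: major='Hist' → inner[ELSE] → B

base, J, base, base, B, base, base, K, V, K, base, B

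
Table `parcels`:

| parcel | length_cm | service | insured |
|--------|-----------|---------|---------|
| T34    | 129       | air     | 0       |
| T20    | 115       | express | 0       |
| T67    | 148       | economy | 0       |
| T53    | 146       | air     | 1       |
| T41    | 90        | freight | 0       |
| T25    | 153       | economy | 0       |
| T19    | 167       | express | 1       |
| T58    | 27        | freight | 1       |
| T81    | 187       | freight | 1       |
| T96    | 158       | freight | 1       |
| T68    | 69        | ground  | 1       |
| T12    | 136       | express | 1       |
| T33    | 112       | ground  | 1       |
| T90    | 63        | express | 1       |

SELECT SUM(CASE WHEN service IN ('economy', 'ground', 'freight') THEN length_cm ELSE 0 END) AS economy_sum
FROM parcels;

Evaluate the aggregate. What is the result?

parcel=T34: ✗
parcel=T20: ✗
parcel=T67: ✓ → 148
parcel=T53: ✗
parcel=T41: ✓ → 90
parcel=T25: ✓ → 153
parcel=T19: ✗
parcel=T58: ✓ → 27
parcel=T81: ✓ → 187
parcel=T96: ✓ → 158
parcel=T68: ✓ → 69
parcel=T12: ✗
parcel=T33: ✓ → 112
parcel=T90: ✗
economy_sum = 148 + 90 + 153 + 27 + 187 + 158 + 69 + 112 = 944

944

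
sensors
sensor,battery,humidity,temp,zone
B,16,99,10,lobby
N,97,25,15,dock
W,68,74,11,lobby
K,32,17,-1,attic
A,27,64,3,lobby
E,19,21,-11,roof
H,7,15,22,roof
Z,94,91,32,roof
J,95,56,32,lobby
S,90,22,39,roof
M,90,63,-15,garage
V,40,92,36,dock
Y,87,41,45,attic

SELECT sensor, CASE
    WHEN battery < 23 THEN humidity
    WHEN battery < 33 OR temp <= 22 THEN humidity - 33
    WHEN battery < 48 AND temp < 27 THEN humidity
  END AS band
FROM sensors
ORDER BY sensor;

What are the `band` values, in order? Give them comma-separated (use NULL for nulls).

sensor=A: battery < 33 OR temp <= 22 → 31
sensor=B: battery < 23 → 99
sensor=E: battery < 23 → 21
sensor=H: battery < 23 → 15
sensor=J: (no match → NULL) → NULL
sensor=K: battery < 33 OR temp <= 22 → -16
sensor=M: battery < 33 OR temp <= 22 → 30
sensor=N: battery < 33 OR temp <= 22 → -8
sensor=S: (no match → NULL) → NULL
sensor=V: (no match → NULL) → NULL
sensor=W: battery < 33 OR temp <= 22 → 41
sensor=Y: (no match → NULL) → NULL
sensor=Z: (no match → NULL) → NULL

31, 99, 21, 15, NULL, -16, 30, -8, NULL, NULL, 41, NULL, NULL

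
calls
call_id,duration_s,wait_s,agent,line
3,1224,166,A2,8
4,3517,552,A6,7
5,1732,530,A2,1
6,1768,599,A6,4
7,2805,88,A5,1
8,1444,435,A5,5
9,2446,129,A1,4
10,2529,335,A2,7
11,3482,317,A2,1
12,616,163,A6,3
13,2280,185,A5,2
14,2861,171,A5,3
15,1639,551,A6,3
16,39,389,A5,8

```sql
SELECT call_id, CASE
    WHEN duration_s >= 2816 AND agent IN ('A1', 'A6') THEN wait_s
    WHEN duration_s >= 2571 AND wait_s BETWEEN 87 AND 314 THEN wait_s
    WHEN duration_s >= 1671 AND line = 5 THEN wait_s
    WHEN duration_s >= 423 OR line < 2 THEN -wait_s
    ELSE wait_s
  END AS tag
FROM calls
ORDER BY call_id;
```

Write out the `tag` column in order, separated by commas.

-166, 552, -530, -599, 88, -435, -129, -335, -317, -163, -185, 171, -551, 389

call_id=3: duration_s >= 423 OR line < 2 → -166
call_id=4: duration_s >= 2816 AND agent IN ('A1', 'A6') → 552
call_id=5: duration_s >= 423 OR line < 2 → -530
call_id=6: duration_s >= 423 OR line < 2 → -599
call_id=7: duration_s >= 2571 AND wait_s BETWEEN 87 AND 314 → 88
call_id=8: duration_s >= 423 OR line < 2 → -435
call_id=9: duration_s >= 423 OR line < 2 → -129
call_id=10: duration_s >= 423 OR line < 2 → -335
call_id=11: duration_s >= 423 OR line < 2 → -317
call_id=12: duration_s >= 423 OR line < 2 → -163
call_id=13: duration_s >= 423 OR line < 2 → -185
call_id=14: duration_s >= 2571 AND wait_s BETWEEN 87 AND 314 → 171
call_id=15: duration_s >= 423 OR line < 2 → -551
call_id=16: ELSE → 389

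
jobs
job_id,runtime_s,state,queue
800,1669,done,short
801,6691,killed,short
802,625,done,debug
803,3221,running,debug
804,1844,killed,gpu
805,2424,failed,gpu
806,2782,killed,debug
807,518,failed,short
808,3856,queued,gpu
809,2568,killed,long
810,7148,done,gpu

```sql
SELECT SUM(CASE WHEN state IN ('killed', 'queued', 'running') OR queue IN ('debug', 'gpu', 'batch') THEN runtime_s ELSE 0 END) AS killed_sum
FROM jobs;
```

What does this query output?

31159

job_id=800: ✗
job_id=801: ✓ → 6691
job_id=802: ✓ → 625
job_id=803: ✓ → 3221
job_id=804: ✓ → 1844
job_id=805: ✓ → 2424
job_id=806: ✓ → 2782
job_id=807: ✗
job_id=808: ✓ → 3856
job_id=809: ✓ → 2568
job_id=810: ✓ → 7148
killed_sum = 6691 + 625 + 3221 + 1844 + 2424 + 2782 + 3856 + 2568 + 7148 = 31159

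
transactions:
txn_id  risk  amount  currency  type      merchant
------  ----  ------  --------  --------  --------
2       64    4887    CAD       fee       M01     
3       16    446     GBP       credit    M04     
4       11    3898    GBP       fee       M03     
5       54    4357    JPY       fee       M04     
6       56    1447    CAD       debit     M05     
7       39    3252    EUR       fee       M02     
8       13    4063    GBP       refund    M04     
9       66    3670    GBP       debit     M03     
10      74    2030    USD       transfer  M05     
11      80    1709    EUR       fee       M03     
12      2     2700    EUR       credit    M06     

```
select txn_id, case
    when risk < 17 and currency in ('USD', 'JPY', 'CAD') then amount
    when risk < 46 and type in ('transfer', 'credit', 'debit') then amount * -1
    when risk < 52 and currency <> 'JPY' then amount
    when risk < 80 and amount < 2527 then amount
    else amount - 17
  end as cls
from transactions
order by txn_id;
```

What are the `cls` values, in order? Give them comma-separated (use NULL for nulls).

txn_id=2: ELSE → 4870
txn_id=3: risk < 46 and type in ('transfer', 'credit', 'debit') → -446
txn_id=4: risk < 52 and currency <> 'JPY' → 3898
txn_id=5: ELSE → 4340
txn_id=6: risk < 80 and amount < 2527 → 1447
txn_id=7: risk < 52 and currency <> 'JPY' → 3252
txn_id=8: risk < 52 and currency <> 'JPY' → 4063
txn_id=9: ELSE → 3653
txn_id=10: risk < 80 and amount < 2527 → 2030
txn_id=11: ELSE → 1692
txn_id=12: risk < 46 and type in ('transfer', 'credit', 'debit') → -2700

4870, -446, 3898, 4340, 1447, 3252, 4063, 3653, 2030, 1692, -2700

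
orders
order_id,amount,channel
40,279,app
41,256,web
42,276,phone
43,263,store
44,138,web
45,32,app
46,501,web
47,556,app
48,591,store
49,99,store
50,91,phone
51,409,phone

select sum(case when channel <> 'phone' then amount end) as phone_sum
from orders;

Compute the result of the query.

2715

order_id=40: ✓ → 279
order_id=41: ✓ → 256
order_id=42: ✗
order_id=43: ✓ → 263
order_id=44: ✓ → 138
order_id=45: ✓ → 32
order_id=46: ✓ → 501
order_id=47: ✓ → 556
order_id=48: ✓ → 591
order_id=49: ✓ → 99
order_id=50: ✗
order_id=51: ✗
phone_sum = 279 + 256 + 263 + 138 + 32 + 501 + 556 + 591 + 99 = 2715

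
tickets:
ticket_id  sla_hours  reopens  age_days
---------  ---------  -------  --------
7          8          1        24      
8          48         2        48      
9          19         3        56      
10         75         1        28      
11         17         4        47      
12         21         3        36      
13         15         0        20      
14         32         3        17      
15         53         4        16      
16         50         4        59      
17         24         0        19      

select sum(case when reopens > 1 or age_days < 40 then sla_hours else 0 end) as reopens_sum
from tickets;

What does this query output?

362

ticket_id=7: ✓ → 8
ticket_id=8: ✓ → 48
ticket_id=9: ✓ → 19
ticket_id=10: ✓ → 75
ticket_id=11: ✓ → 17
ticket_id=12: ✓ → 21
ticket_id=13: ✓ → 15
ticket_id=14: ✓ → 32
ticket_id=15: ✓ → 53
ticket_id=16: ✓ → 50
ticket_id=17: ✓ → 24
reopens_sum = 8 + 48 + 19 + 75 + 17 + 21 + 15 + 32 + 53 + 50 + 24 = 362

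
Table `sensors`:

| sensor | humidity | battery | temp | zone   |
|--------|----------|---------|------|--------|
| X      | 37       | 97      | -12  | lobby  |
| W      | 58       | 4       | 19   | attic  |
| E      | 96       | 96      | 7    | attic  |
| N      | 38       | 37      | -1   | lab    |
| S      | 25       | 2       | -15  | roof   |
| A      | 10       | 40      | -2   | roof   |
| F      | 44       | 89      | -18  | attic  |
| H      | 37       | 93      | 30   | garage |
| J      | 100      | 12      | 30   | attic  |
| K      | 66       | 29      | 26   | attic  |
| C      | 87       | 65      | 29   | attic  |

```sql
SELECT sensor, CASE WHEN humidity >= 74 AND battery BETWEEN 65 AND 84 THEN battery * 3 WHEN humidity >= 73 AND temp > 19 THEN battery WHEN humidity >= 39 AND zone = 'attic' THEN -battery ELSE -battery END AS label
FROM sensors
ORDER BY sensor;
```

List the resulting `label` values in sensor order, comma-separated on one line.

-40, 195, -96, -89, -93, 12, -29, -37, -2, -4, -97

sensor=A: ELSE → -40
sensor=C: humidity >= 74 AND battery BETWEEN 65 AND 84 → 195
sensor=E: humidity >= 39 AND zone = 'attic' → -96
sensor=F: humidity >= 39 AND zone = 'attic' → -89
sensor=H: ELSE → -93
sensor=J: humidity >= 73 AND temp > 19 → 12
sensor=K: humidity >= 39 AND zone = 'attic' → -29
sensor=N: ELSE → -37
sensor=S: ELSE → -2
sensor=W: humidity >= 39 AND zone = 'attic' → -4
sensor=X: ELSE → -97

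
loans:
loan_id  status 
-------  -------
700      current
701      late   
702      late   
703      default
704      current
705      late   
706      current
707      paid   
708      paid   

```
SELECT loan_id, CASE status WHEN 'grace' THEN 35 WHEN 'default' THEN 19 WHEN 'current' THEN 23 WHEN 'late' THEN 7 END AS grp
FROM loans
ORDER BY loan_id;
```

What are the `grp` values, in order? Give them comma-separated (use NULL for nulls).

23, 7, 7, 19, 23, 7, 23, NULL, NULL

loan_id=700: status='current' → 23
loan_id=701: status='late' → 7
loan_id=702: status='late' → 7
loan_id=703: status='default' → 19
loan_id=704: status='current' → 23
loan_id=705: status='late' → 7
loan_id=706: status='current' → 23
loan_id=707: (no match → NULL) → NULL
loan_id=708: (no match → NULL) → NULL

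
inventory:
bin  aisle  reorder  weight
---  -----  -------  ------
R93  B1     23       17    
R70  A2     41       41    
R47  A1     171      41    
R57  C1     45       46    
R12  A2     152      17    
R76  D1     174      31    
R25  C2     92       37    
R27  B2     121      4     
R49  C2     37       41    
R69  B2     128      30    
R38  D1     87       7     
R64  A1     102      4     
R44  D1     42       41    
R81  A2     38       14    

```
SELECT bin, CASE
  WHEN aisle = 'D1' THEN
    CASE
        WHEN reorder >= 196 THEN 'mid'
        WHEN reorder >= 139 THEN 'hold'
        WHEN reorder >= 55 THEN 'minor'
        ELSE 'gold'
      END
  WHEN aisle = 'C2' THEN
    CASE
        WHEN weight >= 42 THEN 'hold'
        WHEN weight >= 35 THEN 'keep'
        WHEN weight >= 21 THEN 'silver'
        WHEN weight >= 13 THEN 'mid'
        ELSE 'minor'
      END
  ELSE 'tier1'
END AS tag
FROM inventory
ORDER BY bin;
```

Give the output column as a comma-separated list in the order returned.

bin=R12: aisle='A2' → outer ELSE → tier1
bin=R25: aisle='C2' → inner[weight >= 35] → keep
bin=R27: aisle='B2' → outer ELSE → tier1
bin=R38: aisle='D1' → inner[reorder >= 55] → minor
bin=R44: aisle='D1' → inner[ELSE] → gold
bin=R47: aisle='A1' → outer ELSE → tier1
bin=R49: aisle='C2' → inner[weight >= 35] → keep
bin=R57: aisle='C1' → outer ELSE → tier1
bin=R64: aisle='A1' → outer ELSE → tier1
bin=R69: aisle='B2' → outer ELSE → tier1
bin=R70: aisle='A2' → outer ELSE → tier1
bin=R76: aisle='D1' → inner[reorder >= 139] → hold
bin=R81: aisle='A2' → outer ELSE → tier1
bin=R93: aisle='B1' → outer ELSE → tier1

tier1, keep, tier1, minor, gold, tier1, keep, tier1, tier1, tier1, tier1, hold, tier1, tier1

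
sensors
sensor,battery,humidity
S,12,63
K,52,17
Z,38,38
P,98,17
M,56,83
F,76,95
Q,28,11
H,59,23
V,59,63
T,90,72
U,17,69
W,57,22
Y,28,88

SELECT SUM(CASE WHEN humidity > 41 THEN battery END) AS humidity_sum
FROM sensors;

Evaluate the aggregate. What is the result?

sensor=S: ✓ → 12
sensor=K: ✗
sensor=Z: ✗
sensor=P: ✗
sensor=M: ✓ → 56
sensor=F: ✓ → 76
sensor=Q: ✗
sensor=H: ✗
sensor=V: ✓ → 59
sensor=T: ✓ → 90
sensor=U: ✓ → 17
sensor=W: ✗
sensor=Y: ✓ → 28
humidity_sum = 12 + 56 + 76 + 59 + 90 + 17 + 28 = 338

338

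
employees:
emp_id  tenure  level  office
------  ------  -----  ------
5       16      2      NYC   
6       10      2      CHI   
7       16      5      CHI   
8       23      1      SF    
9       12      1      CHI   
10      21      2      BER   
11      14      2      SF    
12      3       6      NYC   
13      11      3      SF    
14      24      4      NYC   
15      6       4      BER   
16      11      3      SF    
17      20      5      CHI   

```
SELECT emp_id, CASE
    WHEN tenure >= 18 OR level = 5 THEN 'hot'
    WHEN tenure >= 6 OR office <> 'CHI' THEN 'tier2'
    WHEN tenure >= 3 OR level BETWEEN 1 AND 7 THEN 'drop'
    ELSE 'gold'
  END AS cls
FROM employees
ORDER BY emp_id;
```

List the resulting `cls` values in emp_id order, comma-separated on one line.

emp_id=5: tenure >= 6 OR office <> 'CHI' → tier2
emp_id=6: tenure >= 6 OR office <> 'CHI' → tier2
emp_id=7: tenure >= 18 OR level = 5 → hot
emp_id=8: tenure >= 18 OR level = 5 → hot
emp_id=9: tenure >= 6 OR office <> 'CHI' → tier2
emp_id=10: tenure >= 18 OR level = 5 → hot
emp_id=11: tenure >= 6 OR office <> 'CHI' → tier2
emp_id=12: tenure >= 6 OR office <> 'CHI' → tier2
emp_id=13: tenure >= 6 OR office <> 'CHI' → tier2
emp_id=14: tenure >= 18 OR level = 5 → hot
emp_id=15: tenure >= 6 OR office <> 'CHI' → tier2
emp_id=16: tenure >= 6 OR office <> 'CHI' → tier2
emp_id=17: tenure >= 18 OR level = 5 → hot

tier2, tier2, hot, hot, tier2, hot, tier2, tier2, tier2, hot, tier2, tier2, hot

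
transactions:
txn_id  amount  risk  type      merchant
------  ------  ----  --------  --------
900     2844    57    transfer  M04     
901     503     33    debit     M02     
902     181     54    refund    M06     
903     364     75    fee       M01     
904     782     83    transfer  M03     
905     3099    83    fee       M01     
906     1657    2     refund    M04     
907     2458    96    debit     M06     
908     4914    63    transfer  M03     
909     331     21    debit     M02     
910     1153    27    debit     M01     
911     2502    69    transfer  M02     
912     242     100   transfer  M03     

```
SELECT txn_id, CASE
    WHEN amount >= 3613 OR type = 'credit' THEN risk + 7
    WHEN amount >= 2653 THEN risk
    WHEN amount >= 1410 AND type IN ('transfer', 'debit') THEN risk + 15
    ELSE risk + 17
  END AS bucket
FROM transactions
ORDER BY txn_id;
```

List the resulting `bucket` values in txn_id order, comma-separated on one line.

57, 50, 71, 92, 100, 83, 19, 111, 70, 38, 44, 84, 117

txn_id=900: amount >= 2653 → 57
txn_id=901: ELSE → 50
txn_id=902: ELSE → 71
txn_id=903: ELSE → 92
txn_id=904: ELSE → 100
txn_id=905: amount >= 2653 → 83
txn_id=906: ELSE → 19
txn_id=907: amount >= 1410 AND type IN ('transfer', 'debit') → 111
txn_id=908: amount >= 3613 OR type = 'credit' → 70
txn_id=909: ELSE → 38
txn_id=910: ELSE → 44
txn_id=911: amount >= 1410 AND type IN ('transfer', 'debit') → 84
txn_id=912: ELSE → 117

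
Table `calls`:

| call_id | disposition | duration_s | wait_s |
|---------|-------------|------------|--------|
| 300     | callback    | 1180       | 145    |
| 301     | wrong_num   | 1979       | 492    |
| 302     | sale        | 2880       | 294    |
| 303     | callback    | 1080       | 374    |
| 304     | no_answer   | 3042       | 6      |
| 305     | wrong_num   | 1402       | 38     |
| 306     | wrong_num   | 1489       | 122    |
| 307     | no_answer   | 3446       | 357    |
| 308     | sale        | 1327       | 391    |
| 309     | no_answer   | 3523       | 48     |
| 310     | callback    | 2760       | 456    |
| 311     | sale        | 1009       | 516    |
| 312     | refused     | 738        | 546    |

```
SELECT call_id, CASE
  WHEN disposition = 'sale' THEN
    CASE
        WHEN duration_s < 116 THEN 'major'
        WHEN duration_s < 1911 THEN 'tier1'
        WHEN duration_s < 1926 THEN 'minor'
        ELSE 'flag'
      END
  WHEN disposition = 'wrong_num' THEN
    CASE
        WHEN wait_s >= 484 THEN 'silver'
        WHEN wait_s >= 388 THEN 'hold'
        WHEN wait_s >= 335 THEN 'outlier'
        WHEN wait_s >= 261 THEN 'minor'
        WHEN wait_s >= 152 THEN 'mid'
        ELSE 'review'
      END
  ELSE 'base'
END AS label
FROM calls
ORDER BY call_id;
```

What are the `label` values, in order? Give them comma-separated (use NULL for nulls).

call_id=300: disposition='callback' → outer ELSE → base
call_id=301: disposition='wrong_num' → inner[wait_s >= 484] → silver
call_id=302: disposition='sale' → inner[ELSE] → flag
call_id=303: disposition='callback' → outer ELSE → base
call_id=304: disposition='no_answer' → outer ELSE → base
call_id=305: disposition='wrong_num' → inner[ELSE] → review
call_id=306: disposition='wrong_num' → inner[ELSE] → review
call_id=307: disposition='no_answer' → outer ELSE → base
call_id=308: disposition='sale' → inner[duration_s < 1911] → tier1
call_id=309: disposition='no_answer' → outer ELSE → base
call_id=310: disposition='callback' → outer ELSE → base
call_id=311: disposition='sale' → inner[duration_s < 1911] → tier1
call_id=312: disposition='refused' → outer ELSE → base

base, silver, flag, base, base, review, review, base, tier1, base, base, tier1, base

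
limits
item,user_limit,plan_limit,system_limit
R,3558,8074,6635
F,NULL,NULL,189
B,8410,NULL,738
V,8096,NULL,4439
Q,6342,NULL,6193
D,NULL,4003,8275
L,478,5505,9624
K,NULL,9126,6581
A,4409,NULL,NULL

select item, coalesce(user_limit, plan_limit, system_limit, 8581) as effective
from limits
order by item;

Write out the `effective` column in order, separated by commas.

4409, 8410, 4003, 189, 9126, 478, 6342, 3558, 8096

item=A: user_limit=4409 → 4409
item=B: user_limit=8410 → 8410
item=D: user_limit=NULL, plan_limit=4003 → 4003
item=F: user_limit=NULL, plan_limit=NULL, system_limit=189 → 189
item=K: user_limit=NULL, plan_limit=9126 → 9126
item=L: user_limit=478 → 478
item=Q: user_limit=6342 → 6342
item=R: user_limit=3558 → 3558
item=V: user_limit=8096 → 8096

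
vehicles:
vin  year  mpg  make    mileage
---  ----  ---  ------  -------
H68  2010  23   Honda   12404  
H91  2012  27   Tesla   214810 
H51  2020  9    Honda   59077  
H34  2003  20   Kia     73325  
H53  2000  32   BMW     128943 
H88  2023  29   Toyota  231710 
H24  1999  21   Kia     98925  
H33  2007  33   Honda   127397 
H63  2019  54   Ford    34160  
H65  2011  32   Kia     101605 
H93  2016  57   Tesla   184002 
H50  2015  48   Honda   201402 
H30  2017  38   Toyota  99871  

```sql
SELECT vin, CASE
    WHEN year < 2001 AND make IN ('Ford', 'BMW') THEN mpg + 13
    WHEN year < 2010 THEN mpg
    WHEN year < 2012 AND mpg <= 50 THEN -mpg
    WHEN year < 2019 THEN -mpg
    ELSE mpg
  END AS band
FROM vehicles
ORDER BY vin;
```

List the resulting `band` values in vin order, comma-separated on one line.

21, -38, 33, 20, -48, 9, 45, 54, -32, -23, 29, -27, -57

vin=H24: year < 2010 → 21
vin=H30: year < 2019 → -38
vin=H33: year < 2010 → 33
vin=H34: year < 2010 → 20
vin=H50: year < 2019 → -48
vin=H51: ELSE → 9
vin=H53: year < 2001 AND make IN ('Ford', 'BMW') → 45
vin=H63: ELSE → 54
vin=H65: year < 2012 AND mpg <= 50 → -32
vin=H68: year < 2012 AND mpg <= 50 → -23
vin=H88: ELSE → 29
vin=H91: year < 2019 → -27
vin=H93: year < 2019 → -57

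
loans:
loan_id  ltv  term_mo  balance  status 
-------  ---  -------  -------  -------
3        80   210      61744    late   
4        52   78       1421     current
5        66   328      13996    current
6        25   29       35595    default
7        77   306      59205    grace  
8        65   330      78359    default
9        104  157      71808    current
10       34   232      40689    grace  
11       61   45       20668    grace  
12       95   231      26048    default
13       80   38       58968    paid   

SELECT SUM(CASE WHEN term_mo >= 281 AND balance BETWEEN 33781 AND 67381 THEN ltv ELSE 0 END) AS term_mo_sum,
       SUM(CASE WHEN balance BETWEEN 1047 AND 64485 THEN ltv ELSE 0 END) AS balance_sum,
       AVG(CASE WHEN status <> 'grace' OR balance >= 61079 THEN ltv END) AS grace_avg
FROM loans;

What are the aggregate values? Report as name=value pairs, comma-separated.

[term_mo_sum: term_mo >= 281 AND balance BETWEEN 33781 AND 67381]
loan_id=3: ✗
loan_id=4: ✗
loan_id=5: ✗
loan_id=6: ✗
loan_id=7: ✓ → 77
loan_id=8: ✗
loan_id=9: ✗
loan_id=10: ✗
loan_id=11: ✗
loan_id=12: ✗
loan_id=13: ✗
term_mo_sum = 77
—
[balance_sum: balance BETWEEN 1047 AND 64485]
loan_id=3: ✓ → 80
loan_id=4: ✓ → 52
loan_id=5: ✓ → 66
loan_id=6: ✓ → 25
loan_id=7: ✓ → 77
loan_id=8: ✗
loan_id=9: ✗
loan_id=10: ✓ → 34
loan_id=11: ✓ → 61
loan_id=12: ✓ → 95
loan_id=13: ✓ → 80
balance_sum = 80 + 52 + 66 + 25 + 77 + 34 + 61 + 95 + 80 = 570
—
[grace_avg: status <> 'grace' OR balance >= 61079]
loan_id=3: ✓ → 80
loan_id=4: ✓ → 52
loan_id=5: ✓ → 66
loan_id=6: ✓ → 25
loan_id=7: ✗
loan_id=8: ✓ → 65
loan_id=9: ✓ → 104
loan_id=10: ✗
loan_id=11: ✗
loan_id=12: ✓ → 95
loan_id=13: ✓ → 80
grace_avg = (80 + 52 + 66 + 25 + 65 + 104 + 95 + 80) / 8 = 70.875

term_mo_sum=77, balance_sum=570, grace_avg=70.875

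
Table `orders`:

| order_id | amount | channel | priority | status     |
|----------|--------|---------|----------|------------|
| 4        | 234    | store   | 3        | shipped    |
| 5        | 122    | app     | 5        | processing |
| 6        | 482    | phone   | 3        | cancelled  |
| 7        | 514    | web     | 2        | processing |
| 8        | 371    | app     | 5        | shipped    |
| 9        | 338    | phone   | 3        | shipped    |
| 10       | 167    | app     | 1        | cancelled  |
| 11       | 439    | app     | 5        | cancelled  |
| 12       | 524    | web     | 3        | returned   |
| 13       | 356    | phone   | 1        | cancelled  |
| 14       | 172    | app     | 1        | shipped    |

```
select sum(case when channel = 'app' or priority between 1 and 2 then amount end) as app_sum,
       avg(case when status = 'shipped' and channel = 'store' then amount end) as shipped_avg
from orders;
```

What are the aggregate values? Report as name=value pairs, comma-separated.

[app_sum: channel = 'app' or priority between 1 and 2]
order_id=4: ✗
order_id=5: ✓ → 122
order_id=6: ✗
order_id=7: ✓ → 514
order_id=8: ✓ → 371
order_id=9: ✗
order_id=10: ✓ → 167
order_id=11: ✓ → 439
order_id=12: ✗
order_id=13: ✓ → 356
order_id=14: ✓ → 172
app_sum = 122 + 514 + 371 + 167 + 439 + 356 + 172 = 2141
—
[shipped_avg: status = 'shipped' and channel = 'store']
order_id=4: ✓ → 234
order_id=5: ✗
order_id=6: ✗
order_id=7: ✗
order_id=8: ✗
order_id=9: ✗
order_id=10: ✗
order_id=11: ✗
order_id=12: ✗
order_id=13: ✗
order_id=14: ✗
shipped_avg = 234

app_sum=2141, shipped_avg=234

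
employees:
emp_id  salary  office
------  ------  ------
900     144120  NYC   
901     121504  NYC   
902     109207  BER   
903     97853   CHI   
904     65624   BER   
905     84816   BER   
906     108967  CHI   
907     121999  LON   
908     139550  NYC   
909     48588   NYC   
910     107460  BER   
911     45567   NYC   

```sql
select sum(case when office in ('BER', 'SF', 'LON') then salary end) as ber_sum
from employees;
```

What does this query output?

emp_id=900: ✗
emp_id=901: ✗
emp_id=902: ✓ → 109207
emp_id=903: ✗
emp_id=904: ✓ → 65624
emp_id=905: ✓ → 84816
emp_id=906: ✗
emp_id=907: ✓ → 121999
emp_id=908: ✗
emp_id=909: ✗
emp_id=910: ✓ → 107460
emp_id=911: ✗
ber_sum = 109207 + 65624 + 84816 + 121999 + 107460 = 489106

489106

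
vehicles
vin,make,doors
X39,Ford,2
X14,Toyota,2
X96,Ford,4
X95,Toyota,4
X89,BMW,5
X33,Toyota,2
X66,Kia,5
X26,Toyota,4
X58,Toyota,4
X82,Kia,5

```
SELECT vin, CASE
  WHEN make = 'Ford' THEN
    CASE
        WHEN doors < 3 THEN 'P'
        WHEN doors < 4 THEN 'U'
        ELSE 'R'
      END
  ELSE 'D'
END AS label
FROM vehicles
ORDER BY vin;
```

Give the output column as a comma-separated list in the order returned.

D, D, D, P, D, D, D, D, D, R

vin=X14: make='Toyota' → outer ELSE → D
vin=X26: make='Toyota' → outer ELSE → D
vin=X33: make='Toyota' → outer ELSE → D
vin=X39: make='Ford' → inner[doors < 3] → P
vin=X58: make='Toyota' → outer ELSE → D
vin=X66: make='Kia' → outer ELSE → D
vin=X82: make='Kia' → outer ELSE → D
vin=X89: make='BMW' → outer ELSE → D
vin=X95: make='Toyota' → outer ELSE → D
vin=X96: make='Ford' → inner[ELSE] → R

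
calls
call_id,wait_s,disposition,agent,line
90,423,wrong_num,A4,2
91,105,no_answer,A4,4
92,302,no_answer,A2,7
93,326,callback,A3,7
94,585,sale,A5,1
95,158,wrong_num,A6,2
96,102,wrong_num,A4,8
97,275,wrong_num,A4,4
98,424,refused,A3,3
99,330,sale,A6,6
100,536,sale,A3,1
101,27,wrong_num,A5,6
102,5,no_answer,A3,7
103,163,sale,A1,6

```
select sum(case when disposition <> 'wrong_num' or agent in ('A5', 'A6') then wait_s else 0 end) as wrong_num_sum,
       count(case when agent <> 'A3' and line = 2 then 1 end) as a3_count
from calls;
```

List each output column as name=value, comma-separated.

[wrong_num_sum: disposition <> 'wrong_num' or agent in ('A5', 'A6')]
call_id=90: ✗
call_id=91: ✓ → 105
call_id=92: ✓ → 302
call_id=93: ✓ → 326
call_id=94: ✓ → 585
call_id=95: ✓ → 158
call_id=96: ✗
call_id=97: ✗
call_id=98: ✓ → 424
call_id=99: ✓ → 330
call_id=100: ✓ → 536
call_id=101: ✓ → 27
call_id=102: ✓ → 5
call_id=103: ✓ → 163
wrong_num_sum = 105 + 302 + 326 + 585 + 158 + 424 + 330 + 536 + 27 + 5 + 163 = 2961
—
[a3_count: agent <> 'A3' and line = 2]
call_id=90: ✓ → 1
call_id=91: ✗
call_id=92: ✗
call_id=93: ✗
call_id=94: ✗
call_id=95: ✓ → 1
call_id=96: ✗
call_id=97: ✗
call_id=98: ✗
call_id=99: ✗
call_id=100: ✗
call_id=101: ✗
call_id=102: ✗
call_id=103: ✗
a3_count = COUNT(1, 1) = 2

wrong_num_sum=2961, a3_count=2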